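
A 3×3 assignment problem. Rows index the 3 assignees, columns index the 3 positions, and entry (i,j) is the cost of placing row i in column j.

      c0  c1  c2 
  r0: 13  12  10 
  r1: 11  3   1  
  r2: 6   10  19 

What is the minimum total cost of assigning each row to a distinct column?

one of 2 optimal assignments: row0→col1 (cost 12), row1→col2 (cost 1), row2→col0 (cost 6)
total = 12 + 1 + 6 = 19

Minimum assignment cost: 19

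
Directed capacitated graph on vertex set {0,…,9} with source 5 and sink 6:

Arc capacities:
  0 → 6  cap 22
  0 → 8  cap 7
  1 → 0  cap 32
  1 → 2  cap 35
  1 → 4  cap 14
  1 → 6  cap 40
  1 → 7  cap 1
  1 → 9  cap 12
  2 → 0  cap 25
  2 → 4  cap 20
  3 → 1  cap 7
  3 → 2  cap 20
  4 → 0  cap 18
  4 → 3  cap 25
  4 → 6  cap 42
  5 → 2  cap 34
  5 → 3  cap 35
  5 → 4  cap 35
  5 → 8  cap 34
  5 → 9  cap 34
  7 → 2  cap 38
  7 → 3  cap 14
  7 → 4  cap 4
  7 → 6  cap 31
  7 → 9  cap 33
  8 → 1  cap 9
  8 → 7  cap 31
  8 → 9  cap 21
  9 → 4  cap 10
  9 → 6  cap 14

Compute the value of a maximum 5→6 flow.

augment #1: 5→4→6 bottleneck 35, total now 35
augment #2: 5→9→6 bottleneck 14, total now 49
augment #3: 5→2→0→6 bottleneck 22, total now 71
augment #4: 5→2→4→6 bottleneck 7, total now 78
augment #5: 5→3→1→6 bottleneck 7, total now 85
augment #6: 5→8→1→6 bottleneck 9, total now 94
augment #7: 5→8→7→6 bottleneck 25, total now 119
augment #8: 5→2→0→8→7→6 bottleneck 3, total now 122
augment #9: 5→2→4→0→8→7→6 bottleneck 2, total now 124
augment #10: 5→9→4→0→8→7→6 bottleneck 1, total now 125

Maximum flow value: 125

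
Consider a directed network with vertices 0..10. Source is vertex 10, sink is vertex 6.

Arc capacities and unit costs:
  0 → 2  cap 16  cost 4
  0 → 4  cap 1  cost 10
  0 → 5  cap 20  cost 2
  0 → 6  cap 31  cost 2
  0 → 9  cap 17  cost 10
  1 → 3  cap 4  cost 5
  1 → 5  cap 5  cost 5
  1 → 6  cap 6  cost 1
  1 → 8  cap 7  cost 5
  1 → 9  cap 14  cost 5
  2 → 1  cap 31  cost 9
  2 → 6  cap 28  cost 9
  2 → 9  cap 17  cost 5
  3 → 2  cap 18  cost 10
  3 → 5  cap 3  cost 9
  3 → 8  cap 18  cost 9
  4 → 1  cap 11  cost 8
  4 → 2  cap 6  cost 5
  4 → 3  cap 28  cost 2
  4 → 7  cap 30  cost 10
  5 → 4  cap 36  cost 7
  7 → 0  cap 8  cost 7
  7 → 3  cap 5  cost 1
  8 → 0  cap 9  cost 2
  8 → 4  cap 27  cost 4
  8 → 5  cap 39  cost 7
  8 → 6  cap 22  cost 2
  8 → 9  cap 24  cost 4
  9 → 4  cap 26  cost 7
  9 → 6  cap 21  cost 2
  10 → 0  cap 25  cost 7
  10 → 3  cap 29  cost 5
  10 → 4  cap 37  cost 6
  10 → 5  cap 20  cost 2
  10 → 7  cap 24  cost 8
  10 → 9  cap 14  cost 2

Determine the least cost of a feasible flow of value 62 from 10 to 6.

Minimum cost for 62 units: 643

shortest-cost path #1: 10→9→6 push 14 @ unit cost 4 (adds 56)
shortest-cost path #2: 10→0→6 push 25 @ unit cost 9 (adds 225)
shortest-cost path #3: 10→4→1→6 push 6 @ unit cost 15 (adds 90)
shortest-cost path #4: 10→3→8→6 push 17 @ unit cost 16 (adds 272)
total cost = 643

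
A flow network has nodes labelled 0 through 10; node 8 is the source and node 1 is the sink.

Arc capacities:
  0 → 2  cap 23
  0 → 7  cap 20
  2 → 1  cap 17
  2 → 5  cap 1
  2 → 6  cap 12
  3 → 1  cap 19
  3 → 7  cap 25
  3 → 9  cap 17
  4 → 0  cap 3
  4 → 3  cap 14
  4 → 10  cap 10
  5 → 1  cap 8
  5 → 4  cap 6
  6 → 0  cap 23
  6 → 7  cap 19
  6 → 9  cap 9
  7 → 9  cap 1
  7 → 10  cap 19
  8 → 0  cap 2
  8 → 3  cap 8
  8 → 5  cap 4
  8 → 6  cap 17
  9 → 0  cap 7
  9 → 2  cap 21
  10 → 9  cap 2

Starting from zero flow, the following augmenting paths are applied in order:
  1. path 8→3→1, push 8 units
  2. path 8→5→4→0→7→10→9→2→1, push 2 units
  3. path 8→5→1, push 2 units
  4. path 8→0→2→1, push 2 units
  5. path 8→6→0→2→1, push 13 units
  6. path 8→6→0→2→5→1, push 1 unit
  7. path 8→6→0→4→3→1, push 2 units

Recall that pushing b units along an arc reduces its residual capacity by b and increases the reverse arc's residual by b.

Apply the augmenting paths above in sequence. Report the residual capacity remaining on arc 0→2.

after path 1 (8→3→1, push 8): res(0,2)=23
after path 2 (8→5→4→0→7→10→9→2→1, push 2): res(0,2)=23
after path 3 (8→5→1, push 2): res(0,2)=23
after path 4 (8→0→2→1, push 2): res(0,2)=21
after path 5 (8→6→0→2→1, push 13): res(0,2)=8
after path 6 (8→6→0→2→5→1, push 1): res(0,2)=7
after path 7 (8→6→0→4→3→1, push 2): res(0,2)=7

Residual capacity of (0,2): 7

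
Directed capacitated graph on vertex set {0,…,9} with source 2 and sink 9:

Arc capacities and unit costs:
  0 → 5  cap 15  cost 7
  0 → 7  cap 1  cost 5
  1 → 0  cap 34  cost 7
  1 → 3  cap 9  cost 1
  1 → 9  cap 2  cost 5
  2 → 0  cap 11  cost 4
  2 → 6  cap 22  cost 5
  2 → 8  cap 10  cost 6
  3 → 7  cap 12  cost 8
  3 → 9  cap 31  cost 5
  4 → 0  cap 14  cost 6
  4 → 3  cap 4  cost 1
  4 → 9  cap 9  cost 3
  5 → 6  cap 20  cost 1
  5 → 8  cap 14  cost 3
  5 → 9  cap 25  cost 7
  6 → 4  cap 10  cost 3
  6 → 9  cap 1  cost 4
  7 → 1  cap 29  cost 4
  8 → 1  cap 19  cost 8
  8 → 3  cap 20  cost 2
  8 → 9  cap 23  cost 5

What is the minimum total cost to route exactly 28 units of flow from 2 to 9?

Minimum cost for 28 units: 358

shortest-cost path #1: 2→6→9 push 1 @ unit cost 9 (adds 9)
shortest-cost path #2: 2→8→9 push 10 @ unit cost 11 (adds 110)
shortest-cost path #3: 2→6→4→9 push 9 @ unit cost 11 (adds 99)
shortest-cost path #4: 2→6→4→3→9 push 1 @ unit cost 14 (adds 14)
shortest-cost path #5: 2→0→5→9 push 7 @ unit cost 18 (adds 126)
total cost = 358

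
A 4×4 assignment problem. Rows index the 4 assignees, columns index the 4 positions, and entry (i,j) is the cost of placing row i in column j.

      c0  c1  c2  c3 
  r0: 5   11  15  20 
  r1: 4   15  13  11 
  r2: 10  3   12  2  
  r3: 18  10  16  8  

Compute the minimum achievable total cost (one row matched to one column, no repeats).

Minimum assignment cost: 29

optimal assignment: row0→col0 (cost 5), row1→col2 (cost 13), row2→col1 (cost 3), row3→col3 (cost 8)
total = 5 + 13 + 3 + 8 = 29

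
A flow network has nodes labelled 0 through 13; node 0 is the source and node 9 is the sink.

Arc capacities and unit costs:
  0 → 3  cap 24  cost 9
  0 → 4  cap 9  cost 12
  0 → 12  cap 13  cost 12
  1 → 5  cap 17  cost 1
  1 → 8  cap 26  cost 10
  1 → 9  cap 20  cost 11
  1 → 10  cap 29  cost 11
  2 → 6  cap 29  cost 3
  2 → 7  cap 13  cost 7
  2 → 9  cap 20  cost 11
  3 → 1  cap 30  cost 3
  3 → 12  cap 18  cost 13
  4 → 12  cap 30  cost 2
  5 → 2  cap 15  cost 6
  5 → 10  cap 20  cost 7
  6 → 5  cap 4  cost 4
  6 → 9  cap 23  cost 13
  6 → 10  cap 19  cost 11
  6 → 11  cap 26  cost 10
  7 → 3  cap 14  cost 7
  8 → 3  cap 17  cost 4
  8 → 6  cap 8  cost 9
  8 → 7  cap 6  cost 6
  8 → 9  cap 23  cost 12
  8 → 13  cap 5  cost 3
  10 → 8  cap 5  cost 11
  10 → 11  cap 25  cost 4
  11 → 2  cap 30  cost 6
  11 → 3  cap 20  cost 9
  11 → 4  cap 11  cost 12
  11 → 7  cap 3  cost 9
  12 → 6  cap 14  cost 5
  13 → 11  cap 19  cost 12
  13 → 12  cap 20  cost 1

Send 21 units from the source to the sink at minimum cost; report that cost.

Minimum cost for 21 units: 490

shortest-cost path #1: 0→3→1→9 push 20 @ unit cost 23 (adds 460)
shortest-cost path #2: 0→12→6→9 push 1 @ unit cost 30 (adds 30)
total cost = 490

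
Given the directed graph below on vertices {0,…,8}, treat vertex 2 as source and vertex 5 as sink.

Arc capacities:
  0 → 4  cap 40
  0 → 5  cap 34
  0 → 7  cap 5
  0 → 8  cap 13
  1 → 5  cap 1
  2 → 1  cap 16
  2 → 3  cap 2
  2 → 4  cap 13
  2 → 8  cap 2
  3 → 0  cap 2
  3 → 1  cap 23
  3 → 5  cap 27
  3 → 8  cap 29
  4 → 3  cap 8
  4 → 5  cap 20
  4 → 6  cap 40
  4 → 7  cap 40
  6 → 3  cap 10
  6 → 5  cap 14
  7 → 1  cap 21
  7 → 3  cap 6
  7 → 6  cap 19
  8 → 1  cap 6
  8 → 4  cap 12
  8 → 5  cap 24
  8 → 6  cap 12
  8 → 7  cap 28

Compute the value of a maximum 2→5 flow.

Maximum flow value: 18

augment #1: 2→1→5 bottleneck 1, total now 1
augment #2: 2→3→5 bottleneck 2, total now 3
augment #3: 2→4→5 bottleneck 13, total now 16
augment #4: 2→8→5 bottleneck 2, total now 18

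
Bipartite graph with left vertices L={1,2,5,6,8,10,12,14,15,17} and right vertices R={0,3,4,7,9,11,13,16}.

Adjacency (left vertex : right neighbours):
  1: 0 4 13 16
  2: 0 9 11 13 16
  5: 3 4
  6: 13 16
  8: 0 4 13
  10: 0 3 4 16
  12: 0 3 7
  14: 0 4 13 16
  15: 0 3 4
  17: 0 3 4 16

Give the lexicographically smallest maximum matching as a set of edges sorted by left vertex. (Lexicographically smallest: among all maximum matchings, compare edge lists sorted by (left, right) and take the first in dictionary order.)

|M| = 7 (so the lex-smallest maximum matching has 7 edges)
process left vertices in ascending order; for each, take the smallest-labelled available neighbour that still permits 7 edges overall, or leave it unmatched if none does
lex-smallest matching: {1-0, 2-9, 5-3, 6-13, 8-4, 10-16, 12-7}

Lex-smallest maximum matching: {(1,0), (2,9), (5,3), (6,13), (8,4), (10,16), (12,7)}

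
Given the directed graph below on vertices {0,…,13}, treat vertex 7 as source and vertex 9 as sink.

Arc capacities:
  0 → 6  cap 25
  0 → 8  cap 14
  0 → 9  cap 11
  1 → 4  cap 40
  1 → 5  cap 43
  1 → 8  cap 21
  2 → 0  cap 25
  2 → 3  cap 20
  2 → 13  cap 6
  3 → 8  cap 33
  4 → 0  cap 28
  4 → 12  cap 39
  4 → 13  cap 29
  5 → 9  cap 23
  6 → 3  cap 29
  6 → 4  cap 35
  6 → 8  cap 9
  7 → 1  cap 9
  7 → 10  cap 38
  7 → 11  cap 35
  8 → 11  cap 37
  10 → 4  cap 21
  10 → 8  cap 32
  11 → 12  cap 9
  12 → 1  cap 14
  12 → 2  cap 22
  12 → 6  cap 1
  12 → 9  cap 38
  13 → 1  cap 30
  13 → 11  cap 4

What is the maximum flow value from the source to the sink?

Maximum flow value: 39

augment #1: 7→1→5→9 bottleneck 9, total now 9
augment #2: 7→11→12→9 bottleneck 9, total now 18
augment #3: 7→10→4→0→9 bottleneck 11, total now 29
augment #4: 7→10→4→12→9 bottleneck 10, total now 39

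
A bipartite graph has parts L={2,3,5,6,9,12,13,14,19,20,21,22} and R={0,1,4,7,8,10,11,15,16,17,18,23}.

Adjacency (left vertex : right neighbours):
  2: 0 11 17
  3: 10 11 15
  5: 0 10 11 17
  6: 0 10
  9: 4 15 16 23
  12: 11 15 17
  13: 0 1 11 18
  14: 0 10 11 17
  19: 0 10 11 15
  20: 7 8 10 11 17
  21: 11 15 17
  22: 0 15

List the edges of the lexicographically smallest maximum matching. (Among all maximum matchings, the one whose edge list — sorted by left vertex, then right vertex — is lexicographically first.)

|M| = 8 (so the lex-smallest maximum matching has 8 edges)
process left vertices in ascending order; for each, take the smallest-labelled available neighbour that still permits 8 edges overall, or leave it unmatched if none does
lex-smallest matching: {2-0, 3-10, 5-11, 9-4, 12-15, 13-1, 14-17, 20-7}

Lex-smallest maximum matching: {(2,0), (3,10), (5,11), (9,4), (12,15), (13,1), (14,17), (20,7)}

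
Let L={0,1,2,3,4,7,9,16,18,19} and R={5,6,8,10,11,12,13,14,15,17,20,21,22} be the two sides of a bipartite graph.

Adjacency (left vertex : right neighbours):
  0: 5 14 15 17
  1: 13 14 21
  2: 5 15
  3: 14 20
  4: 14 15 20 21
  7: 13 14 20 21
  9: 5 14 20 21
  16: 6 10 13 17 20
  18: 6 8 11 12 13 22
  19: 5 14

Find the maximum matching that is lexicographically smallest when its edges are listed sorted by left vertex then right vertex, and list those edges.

|M| = 9 (so the lex-smallest maximum matching has 9 edges)
process left vertices in ascending order; for each, take the smallest-labelled available neighbour that still permits 9 edges overall, or leave it unmatched if none does
lex-smallest matching: {0-17, 1-13, 2-5, 3-14, 4-15, 7-20, 9-21, 16-6, 18-8}

Lex-smallest maximum matching: {(0,17), (1,13), (2,5), (3,14), (4,15), (7,20), (9,21), (16,6), (18,8)}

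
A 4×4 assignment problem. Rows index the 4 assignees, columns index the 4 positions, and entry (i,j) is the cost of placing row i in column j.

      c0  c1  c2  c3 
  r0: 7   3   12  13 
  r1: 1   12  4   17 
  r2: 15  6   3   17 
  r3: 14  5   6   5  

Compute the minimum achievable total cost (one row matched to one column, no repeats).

Minimum assignment cost: 12

optimal assignment: row0→col1 (cost 3), row1→col0 (cost 1), row2→col2 (cost 3), row3→col3 (cost 5)
total = 3 + 1 + 3 + 5 = 12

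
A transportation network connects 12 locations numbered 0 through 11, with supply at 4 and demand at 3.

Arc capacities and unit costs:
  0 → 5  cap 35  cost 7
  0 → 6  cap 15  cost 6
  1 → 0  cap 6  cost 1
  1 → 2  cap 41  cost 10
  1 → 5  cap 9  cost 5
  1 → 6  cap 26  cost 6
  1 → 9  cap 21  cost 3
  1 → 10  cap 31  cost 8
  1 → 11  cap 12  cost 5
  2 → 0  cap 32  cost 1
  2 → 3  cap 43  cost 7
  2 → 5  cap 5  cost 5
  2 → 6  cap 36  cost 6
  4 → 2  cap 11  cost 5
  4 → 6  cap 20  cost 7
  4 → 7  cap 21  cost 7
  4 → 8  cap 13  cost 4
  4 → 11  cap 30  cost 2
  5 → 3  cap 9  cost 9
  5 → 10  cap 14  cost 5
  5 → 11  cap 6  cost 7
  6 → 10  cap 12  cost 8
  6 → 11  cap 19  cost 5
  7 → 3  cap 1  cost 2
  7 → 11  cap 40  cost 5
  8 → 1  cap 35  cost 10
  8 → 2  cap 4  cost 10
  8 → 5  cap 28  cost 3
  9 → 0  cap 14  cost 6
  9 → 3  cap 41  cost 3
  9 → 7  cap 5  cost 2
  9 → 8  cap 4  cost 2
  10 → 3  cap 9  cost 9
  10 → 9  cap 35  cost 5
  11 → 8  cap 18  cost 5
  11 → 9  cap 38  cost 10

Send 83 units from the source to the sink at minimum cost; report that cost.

shortest-cost path #1: 4→7→3 push 1 @ unit cost 9 (adds 9)
shortest-cost path #2: 4→2→3 push 11 @ unit cost 12 (adds 132)
shortest-cost path #3: 4→11→9→3 push 30 @ unit cost 15 (adds 450)
shortest-cost path #4: 4→8→5→3 push 9 @ unit cost 16 (adds 144)
shortest-cost path #5: 4→8→1→9→3 push 4 @ unit cost 20 (adds 80)
shortest-cost path #6: 4→6→10→9→3 push 7 @ unit cost 23 (adds 161)
shortest-cost path #7: 4→6→10→3 push 5 @ unit cost 24 (adds 120)
shortest-cost path #8: 4→6→11→9→10→3 push 4 @ unit cost 26 (adds 104)
shortest-cost path #9: 4→6→11→9→1→8→2→3 push 4 @ unit cost 26 (adds 104)
shortest-cost path #10: 4→7→11→8→1→2→3 push 8 @ unit cost 44 (adds 352)
total cost = 1656

Minimum cost for 83 units: 1656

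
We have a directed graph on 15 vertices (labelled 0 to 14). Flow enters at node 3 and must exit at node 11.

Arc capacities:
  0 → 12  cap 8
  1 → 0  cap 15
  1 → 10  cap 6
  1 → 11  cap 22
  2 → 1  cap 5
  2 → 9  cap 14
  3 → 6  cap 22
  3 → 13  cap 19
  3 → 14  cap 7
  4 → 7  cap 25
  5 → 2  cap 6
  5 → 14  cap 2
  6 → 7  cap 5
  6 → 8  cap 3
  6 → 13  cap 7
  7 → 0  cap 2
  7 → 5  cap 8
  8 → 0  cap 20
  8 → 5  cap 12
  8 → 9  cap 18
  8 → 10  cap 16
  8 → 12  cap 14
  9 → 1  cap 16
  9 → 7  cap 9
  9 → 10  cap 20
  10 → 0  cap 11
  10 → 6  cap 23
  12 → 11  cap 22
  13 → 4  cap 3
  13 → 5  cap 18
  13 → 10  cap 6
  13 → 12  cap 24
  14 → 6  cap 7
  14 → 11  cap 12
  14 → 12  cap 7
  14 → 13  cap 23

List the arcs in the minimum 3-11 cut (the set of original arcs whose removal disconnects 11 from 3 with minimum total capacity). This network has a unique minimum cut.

Min-cut arcs: {(3,14), (5,2), (5,14), (6,8), (12,11)} (total capacity 40)

augment #1: 3→14→11 push 7
augment #2: 3→13→12→11 push 19
augment #3: 3→6→8→12→11 push 3
augment #4: 3→6→7→5→14→11 push 2
augment #5: 3→6→7→5→2→1→11 push 3
augment #6: 3→6→13→5→2→1→11 push 2
augment #7: 3→6→13→5→2→9→1→11 push 1
augment #8: 3→6→13→12→8→9→1→11 push 3
max flow = 40; residual-reachable set from 3 gives S-side
cut edges (S→T): {(3,14), (5,2), (5,14), (6,8), (12,11)} total cap 40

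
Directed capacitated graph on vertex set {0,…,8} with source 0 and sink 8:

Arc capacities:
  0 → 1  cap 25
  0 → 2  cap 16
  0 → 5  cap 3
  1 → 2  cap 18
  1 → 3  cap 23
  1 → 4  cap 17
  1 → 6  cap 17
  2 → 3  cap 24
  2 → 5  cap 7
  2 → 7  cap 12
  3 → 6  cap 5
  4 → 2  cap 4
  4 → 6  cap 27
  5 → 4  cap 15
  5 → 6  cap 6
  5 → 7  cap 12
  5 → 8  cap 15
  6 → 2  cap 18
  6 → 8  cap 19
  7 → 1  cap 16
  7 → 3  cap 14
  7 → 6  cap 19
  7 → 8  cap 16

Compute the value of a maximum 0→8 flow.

Maximum flow value: 41

augment #1: 0→5→8 bottleneck 3, total now 3
augment #2: 0→1→6→8 bottleneck 17, total now 20
augment #3: 0→2→5→8 bottleneck 7, total now 27
augment #4: 0→2→7→8 bottleneck 9, total now 36
augment #5: 0→1→2→7→8 bottleneck 3, total now 39
augment #6: 0→1→3→6→8 bottleneck 2, total now 41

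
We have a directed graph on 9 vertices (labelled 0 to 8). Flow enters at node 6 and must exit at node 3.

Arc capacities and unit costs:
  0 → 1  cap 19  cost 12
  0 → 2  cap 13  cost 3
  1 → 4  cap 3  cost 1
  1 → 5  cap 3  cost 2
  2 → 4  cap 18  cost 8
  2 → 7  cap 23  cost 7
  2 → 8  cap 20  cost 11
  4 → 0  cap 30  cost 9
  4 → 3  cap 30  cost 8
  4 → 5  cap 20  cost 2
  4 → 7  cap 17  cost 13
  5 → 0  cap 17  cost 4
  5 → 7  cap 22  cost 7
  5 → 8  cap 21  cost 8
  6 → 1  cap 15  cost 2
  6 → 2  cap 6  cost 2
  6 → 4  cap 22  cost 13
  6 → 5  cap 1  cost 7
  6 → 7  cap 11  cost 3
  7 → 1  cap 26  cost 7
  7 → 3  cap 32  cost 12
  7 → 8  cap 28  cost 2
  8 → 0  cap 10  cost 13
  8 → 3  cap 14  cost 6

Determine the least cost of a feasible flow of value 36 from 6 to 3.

Minimum cost for 36 units: 589

shortest-cost path #1: 6→7→8→3 push 11 @ unit cost 11 (adds 121)
shortest-cost path #2: 6→1→4→3 push 3 @ unit cost 11 (adds 33)
shortest-cost path #3: 6→2→7→8→3 push 3 @ unit cost 17 (adds 51)
shortest-cost path #4: 6→2→4→3 push 3 @ unit cost 18 (adds 54)
shortest-cost path #5: 6→1→5→8→7→2→4→3 push 3 @ unit cost 19 (adds 57)
shortest-cost path #6: 6→4→3 push 13 @ unit cost 21 (adds 273)
total cost = 589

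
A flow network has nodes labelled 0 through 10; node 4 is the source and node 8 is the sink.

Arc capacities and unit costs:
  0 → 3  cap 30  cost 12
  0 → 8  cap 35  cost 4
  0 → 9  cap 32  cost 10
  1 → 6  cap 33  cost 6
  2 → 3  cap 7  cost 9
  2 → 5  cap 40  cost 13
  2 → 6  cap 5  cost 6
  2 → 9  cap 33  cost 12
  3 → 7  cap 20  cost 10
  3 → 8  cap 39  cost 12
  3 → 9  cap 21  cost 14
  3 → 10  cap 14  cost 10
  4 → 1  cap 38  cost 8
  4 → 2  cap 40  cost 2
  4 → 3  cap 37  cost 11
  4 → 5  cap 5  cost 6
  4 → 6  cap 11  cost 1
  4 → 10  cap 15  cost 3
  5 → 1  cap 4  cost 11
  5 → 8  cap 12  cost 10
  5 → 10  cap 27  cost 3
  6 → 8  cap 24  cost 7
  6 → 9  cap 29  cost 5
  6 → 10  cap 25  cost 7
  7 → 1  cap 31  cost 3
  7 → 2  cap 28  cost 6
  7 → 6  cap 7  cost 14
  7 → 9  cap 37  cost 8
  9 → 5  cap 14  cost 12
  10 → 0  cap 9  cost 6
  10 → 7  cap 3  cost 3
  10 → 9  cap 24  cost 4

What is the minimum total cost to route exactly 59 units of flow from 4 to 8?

shortest-cost path #1: 4→6→8 push 11 @ unit cost 8 (adds 88)
shortest-cost path #2: 4→10→0→8 push 9 @ unit cost 13 (adds 117)
shortest-cost path #3: 4→2→6→8 push 5 @ unit cost 15 (adds 75)
shortest-cost path #4: 4→5→8 push 5 @ unit cost 16 (adds 80)
shortest-cost path #5: 4→1→6→8 push 8 @ unit cost 21 (adds 168)
shortest-cost path #6: 4→3→8 push 21 @ unit cost 23 (adds 483)
total cost = 1011

Minimum cost for 59 units: 1011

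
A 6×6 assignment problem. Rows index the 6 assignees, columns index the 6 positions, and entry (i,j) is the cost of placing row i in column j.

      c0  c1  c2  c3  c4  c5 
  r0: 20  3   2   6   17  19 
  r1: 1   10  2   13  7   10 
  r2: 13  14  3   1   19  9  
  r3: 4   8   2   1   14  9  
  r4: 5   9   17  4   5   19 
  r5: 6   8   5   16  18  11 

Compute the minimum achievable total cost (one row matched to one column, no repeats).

optimal assignment: row0→col1 (cost 3), row1→col0 (cost 1), row2→col3 (cost 1), row3→col2 (cost 2), row4→col4 (cost 5), row5→col5 (cost 11)
total = 3 + 1 + 1 + 2 + 5 + 11 = 23

Minimum assignment cost: 23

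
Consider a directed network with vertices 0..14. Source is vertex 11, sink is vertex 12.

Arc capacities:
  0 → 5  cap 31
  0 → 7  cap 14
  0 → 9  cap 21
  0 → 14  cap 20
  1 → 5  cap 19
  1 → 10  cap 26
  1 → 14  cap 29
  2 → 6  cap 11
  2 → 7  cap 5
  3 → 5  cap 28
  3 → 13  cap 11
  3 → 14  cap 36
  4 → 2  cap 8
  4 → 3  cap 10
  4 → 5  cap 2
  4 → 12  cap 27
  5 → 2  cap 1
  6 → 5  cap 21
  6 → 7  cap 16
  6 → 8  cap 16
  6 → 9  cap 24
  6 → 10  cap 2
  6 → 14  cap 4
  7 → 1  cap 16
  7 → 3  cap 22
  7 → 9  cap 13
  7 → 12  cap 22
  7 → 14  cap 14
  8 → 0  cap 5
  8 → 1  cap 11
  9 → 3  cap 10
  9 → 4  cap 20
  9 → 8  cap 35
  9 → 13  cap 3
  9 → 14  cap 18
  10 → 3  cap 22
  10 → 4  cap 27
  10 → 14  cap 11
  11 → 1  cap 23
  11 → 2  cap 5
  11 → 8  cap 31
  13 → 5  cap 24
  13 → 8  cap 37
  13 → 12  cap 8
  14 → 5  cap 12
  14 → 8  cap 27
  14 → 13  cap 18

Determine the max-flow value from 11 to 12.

augment #1: 11→2→7→12 bottleneck 5, total now 5
augment #2: 11→1→10→4→12 bottleneck 23, total now 28
augment #3: 11→8→0→7→12 bottleneck 5, total now 33
augment #4: 11→8→1→10→4→12 bottleneck 3, total now 36
augment #5: 11→8→1→14→13→12 bottleneck 8, total now 44

Maximum flow value: 44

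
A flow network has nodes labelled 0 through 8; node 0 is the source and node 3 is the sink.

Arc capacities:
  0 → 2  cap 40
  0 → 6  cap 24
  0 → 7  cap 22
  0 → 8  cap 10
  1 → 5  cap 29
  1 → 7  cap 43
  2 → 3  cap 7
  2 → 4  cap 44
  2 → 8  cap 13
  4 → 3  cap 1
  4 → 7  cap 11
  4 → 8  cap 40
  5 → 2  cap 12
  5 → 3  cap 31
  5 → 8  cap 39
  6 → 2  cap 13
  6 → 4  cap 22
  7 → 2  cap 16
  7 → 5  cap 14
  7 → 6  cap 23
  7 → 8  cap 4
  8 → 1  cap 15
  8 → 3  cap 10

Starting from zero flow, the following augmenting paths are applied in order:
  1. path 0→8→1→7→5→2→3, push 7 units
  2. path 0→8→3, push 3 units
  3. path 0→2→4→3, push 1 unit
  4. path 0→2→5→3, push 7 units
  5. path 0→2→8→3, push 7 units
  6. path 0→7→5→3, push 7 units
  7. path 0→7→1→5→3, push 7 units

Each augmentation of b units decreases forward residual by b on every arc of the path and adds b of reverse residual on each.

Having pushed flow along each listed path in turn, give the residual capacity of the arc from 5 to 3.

Residual capacity of (5,3): 10

after path 1 (0→8→1→7→5→2→3, push 7): res(5,3)=31
after path 2 (0→8→3, push 3): res(5,3)=31
after path 3 (0→2→4→3, push 1): res(5,3)=31
after path 4 (0→2→5→3, push 7): res(5,3)=24
after path 5 (0→2→8→3, push 7): res(5,3)=24
after path 6 (0→7→5→3, push 7): res(5,3)=17
after path 7 (0→7→1→5→3, push 7): res(5,3)=10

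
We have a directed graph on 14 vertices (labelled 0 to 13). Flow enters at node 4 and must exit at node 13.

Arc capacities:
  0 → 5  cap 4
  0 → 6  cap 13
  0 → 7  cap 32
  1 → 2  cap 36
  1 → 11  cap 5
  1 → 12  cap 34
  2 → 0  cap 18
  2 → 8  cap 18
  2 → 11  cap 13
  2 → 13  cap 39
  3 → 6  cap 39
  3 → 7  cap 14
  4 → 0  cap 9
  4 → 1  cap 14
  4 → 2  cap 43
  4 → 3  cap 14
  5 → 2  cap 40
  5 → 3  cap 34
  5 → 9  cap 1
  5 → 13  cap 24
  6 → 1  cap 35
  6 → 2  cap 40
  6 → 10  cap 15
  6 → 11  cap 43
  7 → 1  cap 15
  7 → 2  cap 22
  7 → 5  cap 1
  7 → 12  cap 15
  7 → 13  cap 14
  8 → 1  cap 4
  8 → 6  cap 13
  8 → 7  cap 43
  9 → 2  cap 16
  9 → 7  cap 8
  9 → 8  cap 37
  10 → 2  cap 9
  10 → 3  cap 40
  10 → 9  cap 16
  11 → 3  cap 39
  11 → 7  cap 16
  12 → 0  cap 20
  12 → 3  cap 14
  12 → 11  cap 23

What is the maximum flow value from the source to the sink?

augment #1: 4→2→13 bottleneck 39, total now 39
augment #2: 4→0→5→13 bottleneck 4, total now 43
augment #3: 4→0→7→13 bottleneck 5, total now 48
augment #4: 4→3→7→13 bottleneck 9, total now 57
augment #5: 4→3→7→5→13 bottleneck 1, total now 58

Maximum flow value: 58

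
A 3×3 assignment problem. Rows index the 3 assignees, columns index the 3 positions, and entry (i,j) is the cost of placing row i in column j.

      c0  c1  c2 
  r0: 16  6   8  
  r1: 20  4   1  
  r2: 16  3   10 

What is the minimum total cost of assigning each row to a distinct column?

optimal assignment: row0→col0 (cost 16), row1→col2 (cost 1), row2→col1 (cost 3)
total = 16 + 1 + 3 = 20

Minimum assignment cost: 20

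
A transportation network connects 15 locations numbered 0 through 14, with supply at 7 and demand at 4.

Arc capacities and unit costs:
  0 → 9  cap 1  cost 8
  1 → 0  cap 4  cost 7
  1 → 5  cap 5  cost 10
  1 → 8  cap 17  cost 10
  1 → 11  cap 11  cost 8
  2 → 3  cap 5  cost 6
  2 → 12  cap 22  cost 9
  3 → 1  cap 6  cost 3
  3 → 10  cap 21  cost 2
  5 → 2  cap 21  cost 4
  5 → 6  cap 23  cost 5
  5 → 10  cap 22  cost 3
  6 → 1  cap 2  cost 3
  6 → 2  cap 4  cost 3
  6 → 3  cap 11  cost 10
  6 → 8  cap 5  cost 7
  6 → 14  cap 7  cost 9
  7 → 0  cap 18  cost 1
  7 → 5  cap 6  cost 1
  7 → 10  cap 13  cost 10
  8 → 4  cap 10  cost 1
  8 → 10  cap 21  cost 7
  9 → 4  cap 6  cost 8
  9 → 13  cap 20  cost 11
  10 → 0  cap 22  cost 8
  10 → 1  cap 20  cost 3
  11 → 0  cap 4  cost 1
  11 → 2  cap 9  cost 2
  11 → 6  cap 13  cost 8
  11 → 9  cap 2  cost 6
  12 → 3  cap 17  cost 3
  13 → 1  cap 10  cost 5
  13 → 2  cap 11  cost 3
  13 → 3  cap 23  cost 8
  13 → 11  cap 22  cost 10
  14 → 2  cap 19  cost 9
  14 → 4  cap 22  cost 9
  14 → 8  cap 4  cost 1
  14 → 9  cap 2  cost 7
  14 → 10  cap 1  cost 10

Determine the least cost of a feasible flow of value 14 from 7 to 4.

Minimum cost for 14 units: 299

shortest-cost path #1: 7→5→6→8→4 push 5 @ unit cost 14 (adds 70)
shortest-cost path #2: 7→0→9→4 push 1 @ unit cost 17 (adds 17)
shortest-cost path #3: 7→5→6→14→8→4 push 1 @ unit cost 17 (adds 17)
shortest-cost path #4: 7→10→1→8→4 push 4 @ unit cost 24 (adds 96)
shortest-cost path #5: 7→10→1→8→14→4 push 1 @ unit cost 31 (adds 31)
shortest-cost path #6: 7→10→1→8→6→14→4 push 2 @ unit cost 34 (adds 68)
total cost = 299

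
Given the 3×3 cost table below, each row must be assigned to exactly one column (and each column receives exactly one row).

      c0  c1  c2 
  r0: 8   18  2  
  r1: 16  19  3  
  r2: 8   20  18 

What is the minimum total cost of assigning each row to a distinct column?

one of 2 optimal assignments: row0→col1 (cost 18), row1→col2 (cost 3), row2→col0 (cost 8)
total = 18 + 3 + 8 = 29

Minimum assignment cost: 29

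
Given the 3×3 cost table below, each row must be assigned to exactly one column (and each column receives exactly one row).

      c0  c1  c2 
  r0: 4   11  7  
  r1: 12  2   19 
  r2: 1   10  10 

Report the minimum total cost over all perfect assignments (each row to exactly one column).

Minimum assignment cost: 10

optimal assignment: row0→col2 (cost 7), row1→col1 (cost 2), row2→col0 (cost 1)
total = 7 + 2 + 1 = 10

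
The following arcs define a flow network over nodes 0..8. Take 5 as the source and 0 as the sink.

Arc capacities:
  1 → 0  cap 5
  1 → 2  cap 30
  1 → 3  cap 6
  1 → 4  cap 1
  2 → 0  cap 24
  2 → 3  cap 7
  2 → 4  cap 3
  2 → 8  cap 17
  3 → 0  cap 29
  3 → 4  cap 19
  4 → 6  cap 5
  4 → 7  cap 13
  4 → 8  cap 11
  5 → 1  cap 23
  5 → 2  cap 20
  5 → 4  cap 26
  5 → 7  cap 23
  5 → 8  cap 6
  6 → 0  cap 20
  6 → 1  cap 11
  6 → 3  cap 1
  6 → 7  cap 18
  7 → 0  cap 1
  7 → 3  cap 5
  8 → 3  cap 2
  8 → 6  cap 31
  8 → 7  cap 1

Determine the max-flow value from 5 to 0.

Maximum flow value: 71

augment #1: 5→1→0 bottleneck 5, total now 5
augment #2: 5→2→0 bottleneck 20, total now 25
augment #3: 5→7→0 bottleneck 1, total now 26
augment #4: 5→1→2→0 bottleneck 4, total now 30
augment #5: 5→1→3→0 bottleneck 6, total now 36
augment #6: 5→4→6→0 bottleneck 5, total now 41
augment #7: 5→7→3→0 bottleneck 5, total now 46
augment #8: 5→8→3→0 bottleneck 2, total now 48
augment #9: 5→8→6→0 bottleneck 4, total now 52
augment #10: 5→1→2→3→0 bottleneck 7, total now 59
augment #11: 5→4→8→6→0 bottleneck 11, total now 70
augment #12: 5→1→2→8→6→3→0 bottleneck 1, total now 71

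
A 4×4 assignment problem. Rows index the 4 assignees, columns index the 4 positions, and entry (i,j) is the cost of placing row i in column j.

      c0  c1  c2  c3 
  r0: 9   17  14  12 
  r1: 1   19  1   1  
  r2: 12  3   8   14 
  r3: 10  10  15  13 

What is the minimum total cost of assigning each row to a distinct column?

Minimum assignment cost: 26

one of 2 optimal assignments: row0→col0 (cost 9), row1→col2 (cost 1), row2→col1 (cost 3), row3→col3 (cost 13)
total = 9 + 1 + 3 + 13 = 26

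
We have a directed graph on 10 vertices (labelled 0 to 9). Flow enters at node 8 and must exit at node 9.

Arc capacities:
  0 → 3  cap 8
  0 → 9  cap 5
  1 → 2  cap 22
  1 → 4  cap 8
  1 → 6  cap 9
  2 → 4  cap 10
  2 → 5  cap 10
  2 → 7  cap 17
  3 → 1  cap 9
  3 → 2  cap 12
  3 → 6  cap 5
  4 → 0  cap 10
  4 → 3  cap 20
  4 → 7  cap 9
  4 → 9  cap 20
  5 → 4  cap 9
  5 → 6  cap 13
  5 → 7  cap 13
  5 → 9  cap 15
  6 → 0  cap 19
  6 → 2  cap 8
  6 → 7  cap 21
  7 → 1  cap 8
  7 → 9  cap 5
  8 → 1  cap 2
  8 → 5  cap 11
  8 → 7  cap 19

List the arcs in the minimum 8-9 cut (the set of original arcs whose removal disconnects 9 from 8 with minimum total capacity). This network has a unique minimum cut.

Min-cut arcs: {(7,1), (7,9), (8,1), (8,5)} (total capacity 26)

augment #1: 8→5→9 push 11
augment #2: 8→7→9 push 5
augment #3: 8→1→4→9 push 2
augment #4: 8→7→1→4→9 push 6
augment #5: 8→7→1→2→4→9 push 2
max flow = 26; residual-reachable set from 8 gives S-side
cut edges (S→T): {(7,1), (7,9), (8,1), (8,5)} total cap 26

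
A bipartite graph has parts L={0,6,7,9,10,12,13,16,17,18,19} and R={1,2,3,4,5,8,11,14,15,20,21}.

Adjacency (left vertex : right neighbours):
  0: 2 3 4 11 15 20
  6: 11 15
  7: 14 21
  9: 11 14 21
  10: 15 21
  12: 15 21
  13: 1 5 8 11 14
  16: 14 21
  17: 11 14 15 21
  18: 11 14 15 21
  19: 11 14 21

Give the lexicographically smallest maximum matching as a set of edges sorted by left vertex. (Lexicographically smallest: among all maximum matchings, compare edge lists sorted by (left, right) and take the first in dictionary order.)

Lex-smallest maximum matching: {(0,2), (6,11), (7,14), (9,21), (10,15), (13,1)}

|M| = 6 (so the lex-smallest maximum matching has 6 edges)
process left vertices in ascending order; for each, take the smallest-labelled available neighbour that still permits 6 edges overall, or leave it unmatched if none does
lex-smallest matching: {0-2, 6-11, 7-14, 9-21, 10-15, 13-1}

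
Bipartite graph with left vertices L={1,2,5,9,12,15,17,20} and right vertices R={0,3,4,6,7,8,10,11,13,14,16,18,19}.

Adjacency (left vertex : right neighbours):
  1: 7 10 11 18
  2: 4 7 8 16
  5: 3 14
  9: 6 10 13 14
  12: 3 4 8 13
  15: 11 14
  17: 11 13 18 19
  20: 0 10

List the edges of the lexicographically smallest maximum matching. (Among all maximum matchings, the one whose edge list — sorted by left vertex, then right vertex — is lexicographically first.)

|M| = 8 (so the lex-smallest maximum matching has 8 edges)
process left vertices in ascending order; for each, take the smallest-labelled available neighbour that still permits 8 edges overall, or leave it unmatched if none does
lex-smallest matching: {1-7, 2-4, 5-3, 9-6, 12-8, 15-11, 17-13, 20-0}

Lex-smallest maximum matching: {(1,7), (2,4), (5,3), (9,6), (12,8), (15,11), (17,13), (20,0)}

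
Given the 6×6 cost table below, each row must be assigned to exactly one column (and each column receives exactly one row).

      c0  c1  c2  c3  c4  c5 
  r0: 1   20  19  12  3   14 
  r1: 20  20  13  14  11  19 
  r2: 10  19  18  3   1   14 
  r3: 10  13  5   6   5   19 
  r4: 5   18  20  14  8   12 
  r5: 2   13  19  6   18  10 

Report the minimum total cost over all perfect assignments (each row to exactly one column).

one of 3 optimal assignments: row0→col0 (cost 1), row1→col1 (cost 20), row2→col4 (cost 1), row3→col2 (cost 5), row4→col5 (cost 12), row5→col3 (cost 6)
total = 1 + 20 + 1 + 5 + 12 + 6 = 45

Minimum assignment cost: 45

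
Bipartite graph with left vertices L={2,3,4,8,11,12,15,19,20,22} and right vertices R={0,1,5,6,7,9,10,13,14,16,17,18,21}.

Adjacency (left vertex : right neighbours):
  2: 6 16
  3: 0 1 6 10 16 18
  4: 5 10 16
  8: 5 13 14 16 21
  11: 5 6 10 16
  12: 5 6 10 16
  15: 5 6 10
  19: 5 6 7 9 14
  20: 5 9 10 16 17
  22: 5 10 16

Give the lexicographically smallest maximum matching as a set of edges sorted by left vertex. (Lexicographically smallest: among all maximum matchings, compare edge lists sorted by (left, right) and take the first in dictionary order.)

Lex-smallest maximum matching: {(2,6), (3,0), (4,5), (8,13), (11,10), (12,16), (19,7), (20,9)}

|M| = 8 (so the lex-smallest maximum matching has 8 edges)
process left vertices in ascending order; for each, take the smallest-labelled available neighbour that still permits 8 edges overall, or leave it unmatched if none does
lex-smallest matching: {2-6, 3-0, 4-5, 8-13, 11-10, 12-16, 19-7, 20-9}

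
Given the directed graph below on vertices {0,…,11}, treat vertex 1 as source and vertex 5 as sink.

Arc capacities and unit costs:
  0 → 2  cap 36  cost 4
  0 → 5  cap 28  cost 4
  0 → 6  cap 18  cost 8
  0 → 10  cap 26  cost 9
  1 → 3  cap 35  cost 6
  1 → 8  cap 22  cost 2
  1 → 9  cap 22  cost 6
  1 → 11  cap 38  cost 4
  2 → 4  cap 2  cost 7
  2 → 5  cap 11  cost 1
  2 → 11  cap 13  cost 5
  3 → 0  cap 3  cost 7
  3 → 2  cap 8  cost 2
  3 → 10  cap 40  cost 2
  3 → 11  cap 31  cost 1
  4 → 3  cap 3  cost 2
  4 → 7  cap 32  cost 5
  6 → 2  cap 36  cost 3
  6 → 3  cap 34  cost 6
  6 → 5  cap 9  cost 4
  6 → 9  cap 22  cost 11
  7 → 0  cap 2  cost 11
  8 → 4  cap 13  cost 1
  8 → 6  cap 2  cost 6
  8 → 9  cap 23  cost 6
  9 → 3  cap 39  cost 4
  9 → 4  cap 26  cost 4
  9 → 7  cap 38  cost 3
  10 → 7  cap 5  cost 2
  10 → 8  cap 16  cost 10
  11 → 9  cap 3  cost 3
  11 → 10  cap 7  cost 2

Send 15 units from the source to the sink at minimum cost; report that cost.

Minimum cost for 15 units: 190

shortest-cost path #1: 1→8→4→3→2→5 push 3 @ unit cost 8 (adds 24)
shortest-cost path #2: 1→3→2→5 push 5 @ unit cost 9 (adds 45)
shortest-cost path #3: 1→8→6→5 push 2 @ unit cost 12 (adds 24)
shortest-cost path #4: 1→3→0→5 push 3 @ unit cost 17 (adds 51)
shortest-cost path #5: 1→8→4→7→0→5 push 2 @ unit cost 23 (adds 46)
total cost = 190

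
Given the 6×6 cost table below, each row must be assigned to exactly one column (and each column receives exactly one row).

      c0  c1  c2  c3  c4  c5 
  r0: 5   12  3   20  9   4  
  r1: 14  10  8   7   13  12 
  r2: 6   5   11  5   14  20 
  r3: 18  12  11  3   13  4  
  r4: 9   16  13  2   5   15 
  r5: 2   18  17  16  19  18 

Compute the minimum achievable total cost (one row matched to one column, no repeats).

optimal assignment: row0→col2 (cost 3), row1→col3 (cost 7), row2→col1 (cost 5), row3→col5 (cost 4), row4→col4 (cost 5), row5→col0 (cost 2)
total = 3 + 7 + 5 + 4 + 5 + 2 = 26

Minimum assignment cost: 26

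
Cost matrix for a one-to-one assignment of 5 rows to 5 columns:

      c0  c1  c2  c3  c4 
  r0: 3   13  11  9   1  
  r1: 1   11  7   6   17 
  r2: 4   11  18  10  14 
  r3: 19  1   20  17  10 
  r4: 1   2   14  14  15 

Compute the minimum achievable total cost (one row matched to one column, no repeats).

optimal assignment: row0→col4 (cost 1), row1→col2 (cost 7), row2→col3 (cost 10), row3→col1 (cost 1), row4→col0 (cost 1)
total = 1 + 7 + 10 + 1 + 1 = 20

Minimum assignment cost: 20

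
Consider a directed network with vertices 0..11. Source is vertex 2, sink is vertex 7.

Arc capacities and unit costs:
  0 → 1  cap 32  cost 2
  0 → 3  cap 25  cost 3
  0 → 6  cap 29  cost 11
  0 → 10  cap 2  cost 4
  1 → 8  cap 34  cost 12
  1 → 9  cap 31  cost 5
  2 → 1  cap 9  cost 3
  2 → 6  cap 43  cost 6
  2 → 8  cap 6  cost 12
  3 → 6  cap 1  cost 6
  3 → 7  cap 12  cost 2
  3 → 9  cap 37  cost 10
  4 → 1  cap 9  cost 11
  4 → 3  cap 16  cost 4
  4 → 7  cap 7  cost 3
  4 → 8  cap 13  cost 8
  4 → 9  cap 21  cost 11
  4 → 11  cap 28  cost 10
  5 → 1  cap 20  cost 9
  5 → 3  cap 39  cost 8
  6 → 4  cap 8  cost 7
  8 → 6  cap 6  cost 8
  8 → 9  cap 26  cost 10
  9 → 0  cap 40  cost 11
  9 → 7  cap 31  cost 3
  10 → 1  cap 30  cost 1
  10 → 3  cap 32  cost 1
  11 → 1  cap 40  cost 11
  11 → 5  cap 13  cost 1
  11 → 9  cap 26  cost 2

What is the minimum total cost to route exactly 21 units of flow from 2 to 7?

shortest-cost path #1: 2→1→9→7 push 9 @ unit cost 11 (adds 99)
shortest-cost path #2: 2→6→4→7 push 7 @ unit cost 16 (adds 112)
shortest-cost path #3: 2→6→4→3→7 push 1 @ unit cost 19 (adds 19)
shortest-cost path #4: 2→8→9→7 push 4 @ unit cost 25 (adds 100)
total cost = 330

Minimum cost for 21 units: 330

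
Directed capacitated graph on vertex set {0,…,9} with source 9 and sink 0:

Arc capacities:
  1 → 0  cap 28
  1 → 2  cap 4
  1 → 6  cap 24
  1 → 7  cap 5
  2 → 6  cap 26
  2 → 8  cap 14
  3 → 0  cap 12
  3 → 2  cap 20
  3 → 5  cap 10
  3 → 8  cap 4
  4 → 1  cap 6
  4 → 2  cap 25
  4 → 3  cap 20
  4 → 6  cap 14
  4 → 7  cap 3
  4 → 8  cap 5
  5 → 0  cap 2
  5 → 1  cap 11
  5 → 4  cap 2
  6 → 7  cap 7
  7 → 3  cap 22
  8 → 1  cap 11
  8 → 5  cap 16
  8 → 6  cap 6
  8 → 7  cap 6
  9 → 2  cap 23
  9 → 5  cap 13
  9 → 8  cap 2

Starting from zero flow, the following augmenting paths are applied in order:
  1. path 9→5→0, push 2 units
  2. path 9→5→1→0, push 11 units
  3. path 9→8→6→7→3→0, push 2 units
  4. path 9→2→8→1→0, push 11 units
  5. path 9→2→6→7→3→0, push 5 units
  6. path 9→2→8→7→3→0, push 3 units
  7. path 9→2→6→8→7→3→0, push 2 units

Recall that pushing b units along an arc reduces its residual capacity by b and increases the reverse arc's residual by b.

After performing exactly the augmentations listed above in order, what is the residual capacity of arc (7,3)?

after path 1 (9→5→0, push 2): res(7,3)=22
after path 2 (9→5→1→0, push 11): res(7,3)=22
after path 3 (9→8→6→7→3→0, push 2): res(7,3)=20
after path 4 (9→2→8→1→0, push 11): res(7,3)=20
after path 5 (9→2→6→7→3→0, push 5): res(7,3)=15
after path 6 (9→2→8→7→3→0, push 3): res(7,3)=12
after path 7 (9→2→6→8→7→3→0, push 2): res(7,3)=10

Residual capacity of (7,3): 10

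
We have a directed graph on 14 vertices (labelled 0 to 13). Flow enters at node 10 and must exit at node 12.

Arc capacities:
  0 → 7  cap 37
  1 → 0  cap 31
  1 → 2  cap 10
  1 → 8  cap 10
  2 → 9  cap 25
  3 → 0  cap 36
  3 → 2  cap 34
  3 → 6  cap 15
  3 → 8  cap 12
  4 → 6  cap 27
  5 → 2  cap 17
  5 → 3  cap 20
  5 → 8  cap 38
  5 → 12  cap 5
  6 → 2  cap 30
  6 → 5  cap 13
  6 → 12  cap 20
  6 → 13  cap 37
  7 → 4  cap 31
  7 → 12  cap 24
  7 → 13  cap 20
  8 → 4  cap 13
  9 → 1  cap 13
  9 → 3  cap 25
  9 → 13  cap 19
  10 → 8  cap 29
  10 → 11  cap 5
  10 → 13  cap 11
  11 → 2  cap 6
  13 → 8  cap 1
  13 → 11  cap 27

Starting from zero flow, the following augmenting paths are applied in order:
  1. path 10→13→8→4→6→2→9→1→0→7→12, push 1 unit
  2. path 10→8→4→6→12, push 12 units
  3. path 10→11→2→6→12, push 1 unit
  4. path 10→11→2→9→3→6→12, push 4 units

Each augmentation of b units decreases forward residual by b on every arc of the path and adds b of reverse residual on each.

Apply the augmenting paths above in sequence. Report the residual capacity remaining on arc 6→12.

after path 1 (10→13→8→4→6→2→9→1→0→7→12, push 1): res(6,12)=20
after path 2 (10→8→4→6→12, push 12): res(6,12)=8
after path 3 (10→11→2→6→12, push 1): res(6,12)=7
after path 4 (10→11→2→9→3→6→12, push 4): res(6,12)=3

Residual capacity of (6,12): 3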